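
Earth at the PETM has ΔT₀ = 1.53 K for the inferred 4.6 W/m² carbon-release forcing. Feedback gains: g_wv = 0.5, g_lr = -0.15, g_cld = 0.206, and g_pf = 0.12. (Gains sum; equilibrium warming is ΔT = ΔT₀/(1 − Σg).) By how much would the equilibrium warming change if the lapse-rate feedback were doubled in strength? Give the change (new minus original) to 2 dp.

Original: g = 0.676, ΔT = 1.53/(1−0.676) = 4.7222 K.
With doubled lapse-rate: g' = 0.526, ΔT' = 1.53/(1−0.526) = 3.2278 K.
Change = 3.2278 − 4.7222 = -1.49 K.

-1.49 K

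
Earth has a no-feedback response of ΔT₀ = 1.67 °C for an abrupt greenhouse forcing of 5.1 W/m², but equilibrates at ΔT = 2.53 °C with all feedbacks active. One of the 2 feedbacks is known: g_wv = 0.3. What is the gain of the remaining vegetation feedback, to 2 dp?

Amplification A = ΔT/ΔT₀ = 2.53/1.67 = 1.515.
Total gain g = 1 − 1/A = 1 − 1/1.515 = 0.3399.
The known gain is 0.3.
g_veg = 0.3399 − 0.3 = 0.04.

0.04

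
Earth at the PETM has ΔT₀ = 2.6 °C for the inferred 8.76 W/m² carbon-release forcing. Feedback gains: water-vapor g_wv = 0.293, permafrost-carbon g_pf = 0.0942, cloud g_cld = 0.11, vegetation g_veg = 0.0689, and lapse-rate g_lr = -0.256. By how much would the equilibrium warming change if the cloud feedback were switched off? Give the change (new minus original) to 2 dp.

-0.52 °C

Original: g = 0.3101, ΔT = 2.6/(1−0.3101) = 3.7687 °C.
Without cloud: g' = 0.2001, ΔT' = 2.6/(1−0.2001) = 3.2504 °C.
Change = 3.2504 − 3.7687 = -0.52 °C.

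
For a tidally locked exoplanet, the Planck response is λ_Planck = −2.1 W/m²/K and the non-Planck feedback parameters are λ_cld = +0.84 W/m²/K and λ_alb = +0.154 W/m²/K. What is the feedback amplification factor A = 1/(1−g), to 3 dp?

Convert to gains: g_cld = 0.84/2.1 = 0.4; g_alb = 0.154/2.1 = 0.07333.
Total gain g = 0.47333.
A = 1/(1 − 0.47333) = 1.899.

1.899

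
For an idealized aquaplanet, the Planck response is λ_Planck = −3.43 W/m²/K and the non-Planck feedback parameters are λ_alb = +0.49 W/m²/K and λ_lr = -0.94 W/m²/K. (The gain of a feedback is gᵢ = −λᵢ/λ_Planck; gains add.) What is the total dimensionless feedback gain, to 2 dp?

Convert to gains: g_alb = 0.49/3.43 = 0.1429; g_lr = -0.94/3.43 = -0.2741.
Total gain g = -0.1312.

-0.13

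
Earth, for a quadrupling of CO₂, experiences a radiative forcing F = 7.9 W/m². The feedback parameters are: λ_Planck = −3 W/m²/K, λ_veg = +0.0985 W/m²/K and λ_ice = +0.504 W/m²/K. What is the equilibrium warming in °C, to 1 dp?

3.3 °C

Net feedback parameter λ = (−3) + (+0.0985) + (+0.504) = -2.3975 W/m²/K.
ΔT = −F/λ = −7.9/(-2.3975) = 3.3 °C.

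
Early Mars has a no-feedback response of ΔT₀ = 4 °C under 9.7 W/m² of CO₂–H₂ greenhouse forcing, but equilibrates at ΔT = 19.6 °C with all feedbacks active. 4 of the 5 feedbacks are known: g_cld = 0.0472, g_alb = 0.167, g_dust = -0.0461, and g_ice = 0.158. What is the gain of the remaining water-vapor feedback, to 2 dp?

Amplification A = ΔT/ΔT₀ = 19.6/4 = 4.9.
Total gain g = 1 − 1/A = 1 − 1/4.9 = 0.7959.
Known gains sum to 0.0472 + 0.167 − 0.0461 + 0.158 = 0.3261.
g_wv = 0.7959 − 0.3261 = 0.47.

0.47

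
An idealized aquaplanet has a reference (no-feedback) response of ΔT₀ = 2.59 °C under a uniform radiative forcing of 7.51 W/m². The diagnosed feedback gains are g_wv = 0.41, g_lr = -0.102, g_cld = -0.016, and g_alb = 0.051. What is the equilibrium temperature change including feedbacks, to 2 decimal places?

3.94 °C

Total gain g = 0.41 − 0.102 − 0.016 + 0.051 = 0.343.
Amplification A = 1/(1 − 0.343) = 1.522.
ΔT = 2.59 × 1.522 = 3.94 °C.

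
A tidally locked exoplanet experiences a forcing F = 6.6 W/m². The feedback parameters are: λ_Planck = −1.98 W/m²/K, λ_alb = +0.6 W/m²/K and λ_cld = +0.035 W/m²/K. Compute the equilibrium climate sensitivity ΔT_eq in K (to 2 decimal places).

Net feedback parameter λ = (−1.98) + (+0.6) + (+0.035) = -1.345 W/m²/K.
ΔT = −F/λ = −6.6/(-1.345) = 4.91 K.

4.91 K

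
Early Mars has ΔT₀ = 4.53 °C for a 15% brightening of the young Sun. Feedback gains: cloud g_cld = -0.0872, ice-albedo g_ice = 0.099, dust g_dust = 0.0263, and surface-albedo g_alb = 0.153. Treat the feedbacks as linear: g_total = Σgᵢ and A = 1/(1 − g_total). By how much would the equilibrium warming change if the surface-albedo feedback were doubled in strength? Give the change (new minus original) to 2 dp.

Original: g = 0.1911, ΔT = 4.53/(1−0.1911) = 5.6002 °C.
With doubled surface-albedo: g' = 0.3441, ΔT' = 4.53/(1−0.3441) = 6.9065 °C.
Change = 6.9065 − 5.6002 = 1.31 °C.

1.31 °C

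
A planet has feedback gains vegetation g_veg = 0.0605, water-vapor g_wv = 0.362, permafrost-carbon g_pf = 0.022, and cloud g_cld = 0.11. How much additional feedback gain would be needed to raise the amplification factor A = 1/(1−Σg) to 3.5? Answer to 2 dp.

0.16

Current total gain = 0.5545.
Target gain for A = 3.5: g* = 1 − 1/3.5 = 0.7143.
Additional gain needed = 0.7143 − 0.5545 = 0.16.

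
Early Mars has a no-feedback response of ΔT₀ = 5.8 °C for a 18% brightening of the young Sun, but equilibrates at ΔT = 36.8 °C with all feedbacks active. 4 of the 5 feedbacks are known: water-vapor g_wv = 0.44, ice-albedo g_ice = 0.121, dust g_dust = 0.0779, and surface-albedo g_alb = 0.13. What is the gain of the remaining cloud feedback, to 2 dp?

0.07

Amplification A = ΔT/ΔT₀ = 36.8/5.8 = 6.345.
Total gain g = 1 − 1/A = 1 − 1/6.345 = 0.8424.
Known gains sum to 0.44 + 0.121 + 0.0779 + 0.13 = 0.7689.
g_cld = 0.8424 − 0.7689 = 0.07.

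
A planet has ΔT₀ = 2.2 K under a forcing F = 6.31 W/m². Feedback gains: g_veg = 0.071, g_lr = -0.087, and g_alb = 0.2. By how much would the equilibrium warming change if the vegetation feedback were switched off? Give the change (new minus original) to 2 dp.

Original: g = 0.184, ΔT = 2.2/(1−0.184) = 2.6961 K.
Without vegetation: g' = 0.113, ΔT' = 2.2/(1−0.113) = 2.4803 K.
Change = 2.4803 − 2.6961 = -0.22 K.

-0.22 K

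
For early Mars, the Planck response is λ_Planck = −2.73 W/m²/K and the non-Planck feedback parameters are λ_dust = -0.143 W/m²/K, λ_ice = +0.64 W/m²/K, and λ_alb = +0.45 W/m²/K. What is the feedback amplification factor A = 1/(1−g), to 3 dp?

Convert to gains: g_dust = -0.143/2.73 = -0.05238; g_ice = 0.64/2.73 = 0.2344; g_alb = 0.45/2.73 = 0.1648.
Total gain g = 0.34682.
A = 1/(1 − 0.34682) = 1.531.

1.531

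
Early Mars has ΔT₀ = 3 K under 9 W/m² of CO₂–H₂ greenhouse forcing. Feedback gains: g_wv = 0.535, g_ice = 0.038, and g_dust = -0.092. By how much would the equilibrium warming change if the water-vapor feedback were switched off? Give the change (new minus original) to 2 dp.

-2.93 K

Original: g = 0.481, ΔT = 3/(1−0.481) = 5.7803 K.
Without water-vapor: g' = -0.054, ΔT' = 3/(1+0.054) = 2.8463 K.
Change = 2.8463 − 5.7803 = -2.93 K.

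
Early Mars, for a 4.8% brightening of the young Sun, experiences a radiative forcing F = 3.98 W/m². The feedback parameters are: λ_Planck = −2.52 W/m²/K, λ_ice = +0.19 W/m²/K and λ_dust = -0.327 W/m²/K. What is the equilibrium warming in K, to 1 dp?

1.5 K

Net feedback parameter λ = (−2.52) + (+0.19) + (-0.327) = -2.657 W/m²/K.
ΔT = −F/λ = −3.98/(-2.657) = 1.5 K.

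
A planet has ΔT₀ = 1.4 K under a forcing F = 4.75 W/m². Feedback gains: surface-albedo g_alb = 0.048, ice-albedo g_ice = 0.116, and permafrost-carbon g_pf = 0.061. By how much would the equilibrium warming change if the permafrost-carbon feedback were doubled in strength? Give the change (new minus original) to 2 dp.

0.15 K

Original: g = 0.225, ΔT = 1.4/(1−0.225) = 1.8065 K.
With doubled permafrost-carbon: g' = 0.286, ΔT' = 1.4/(1−0.286) = 1.9608 K.
Change = 1.9608 − 1.8065 = 0.15 K.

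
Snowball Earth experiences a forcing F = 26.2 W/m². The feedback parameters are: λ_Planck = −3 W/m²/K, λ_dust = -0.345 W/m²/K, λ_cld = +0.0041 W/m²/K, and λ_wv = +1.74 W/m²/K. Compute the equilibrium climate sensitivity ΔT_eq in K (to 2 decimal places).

16.37 K

Net feedback parameter λ = (−3) + (-0.345) + (+0.0041) + (+1.74) = -1.6009 W/m²/K.
ΔT = −F/λ = −26.2/(-1.6009) = 16.37 K.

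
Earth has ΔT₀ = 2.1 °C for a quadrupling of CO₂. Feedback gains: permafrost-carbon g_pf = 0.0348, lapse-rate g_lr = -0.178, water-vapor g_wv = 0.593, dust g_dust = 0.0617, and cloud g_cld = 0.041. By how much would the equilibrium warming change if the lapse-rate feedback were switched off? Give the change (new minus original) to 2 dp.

3.10 °C

Original: g = 0.5525, ΔT = 2.1/(1−0.5525) = 4.6927 °C.
Without lapse-rate: g' = 0.7305, ΔT' = 2.1/(1−0.7305) = 7.7922 °C.
Change = 7.7922 − 4.6927 = 3.10 °C.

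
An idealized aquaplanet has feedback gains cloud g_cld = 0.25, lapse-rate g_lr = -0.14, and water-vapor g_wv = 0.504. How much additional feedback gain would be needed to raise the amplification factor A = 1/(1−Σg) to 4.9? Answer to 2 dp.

Current total gain = 0.614.
Target gain for A = 4.9: g* = 1 − 1/4.9 = 0.7959.
Additional gain needed = 0.7959 − 0.614 = 0.18.

0.18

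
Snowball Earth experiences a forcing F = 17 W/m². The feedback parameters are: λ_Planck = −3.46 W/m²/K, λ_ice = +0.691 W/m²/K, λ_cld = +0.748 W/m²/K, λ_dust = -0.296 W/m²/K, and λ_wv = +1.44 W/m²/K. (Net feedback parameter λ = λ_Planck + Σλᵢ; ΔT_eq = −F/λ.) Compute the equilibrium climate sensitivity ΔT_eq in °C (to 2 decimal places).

19.38 °C

Net feedback parameter λ = (−3.46) + (+0.691) + (+0.748) + (-0.296) + (+1.44) = -0.877 W/m²/K.
ΔT = −F/λ = −17/(-0.877) = 19.38 °C.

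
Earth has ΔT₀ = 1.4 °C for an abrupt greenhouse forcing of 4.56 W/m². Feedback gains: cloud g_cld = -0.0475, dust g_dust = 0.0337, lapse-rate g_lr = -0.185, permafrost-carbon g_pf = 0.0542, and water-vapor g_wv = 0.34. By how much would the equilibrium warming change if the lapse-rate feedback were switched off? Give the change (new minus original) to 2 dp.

0.52 °C

Original: g = 0.1954, ΔT = 1.4/(1−0.1954) = 1.7400 °C.
Without lapse-rate: g' = 0.3804, ΔT' = 1.4/(1−0.3804) = 2.2595 °C.
Change = 2.2595 − 1.7400 = 0.52 °C.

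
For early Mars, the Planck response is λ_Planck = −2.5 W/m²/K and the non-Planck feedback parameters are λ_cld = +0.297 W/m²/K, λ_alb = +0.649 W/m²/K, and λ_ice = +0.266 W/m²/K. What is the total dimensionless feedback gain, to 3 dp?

0.485

Convert to gains: g_cld = 0.297/2.5 = 0.1188; g_alb = 0.649/2.5 = 0.2596; g_ice = 0.266/2.5 = 0.1064.
Total gain g = 0.4848.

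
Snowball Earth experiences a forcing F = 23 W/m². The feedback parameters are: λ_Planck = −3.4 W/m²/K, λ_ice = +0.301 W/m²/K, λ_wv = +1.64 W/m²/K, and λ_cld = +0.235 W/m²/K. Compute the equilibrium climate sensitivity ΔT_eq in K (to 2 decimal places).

18.79 K

Net feedback parameter λ = (−3.4) + (+0.301) + (+1.64) + (+0.235) = -1.224 W/m²/K.
ΔT = −F/λ = −23/(-1.224) = 18.79 K.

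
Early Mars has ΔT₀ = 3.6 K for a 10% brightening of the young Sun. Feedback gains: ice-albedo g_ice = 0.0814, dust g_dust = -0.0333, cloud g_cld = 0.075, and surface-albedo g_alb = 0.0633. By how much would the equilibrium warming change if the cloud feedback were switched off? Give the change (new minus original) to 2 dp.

-0.37 K

Original: g = 0.1864, ΔT = 3.6/(1−0.1864) = 4.4248 K.
Without cloud: g' = 0.1114, ΔT' = 3.6/(1−0.1114) = 4.0513 K.
Change = 4.0513 − 4.4248 = -0.37 K.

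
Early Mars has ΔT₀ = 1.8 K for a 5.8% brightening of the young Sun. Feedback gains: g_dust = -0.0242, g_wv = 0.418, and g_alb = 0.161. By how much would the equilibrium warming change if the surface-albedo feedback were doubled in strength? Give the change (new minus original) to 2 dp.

2.29 K

Original: g = 0.5548, ΔT = 1.8/(1−0.5548) = 4.0431 K.
With doubled surface-albedo: g' = 0.7158, ΔT' = 1.8/(1−0.7158) = 6.3336 K.
Change = 6.3336 − 4.0431 = 2.29 K.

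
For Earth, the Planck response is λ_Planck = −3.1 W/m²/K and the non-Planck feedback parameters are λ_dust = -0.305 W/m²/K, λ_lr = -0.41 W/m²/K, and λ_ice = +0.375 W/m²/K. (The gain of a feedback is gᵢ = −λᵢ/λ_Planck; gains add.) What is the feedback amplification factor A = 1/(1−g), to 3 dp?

0.901

Convert to gains: g_dust = -0.305/3.1 = -0.09839; g_lr = -0.41/3.1 = -0.1323; g_ice = 0.375/3.1 = 0.121.
Total gain g = -0.10969.
A = 1/(1 + 0.10969) = 0.901.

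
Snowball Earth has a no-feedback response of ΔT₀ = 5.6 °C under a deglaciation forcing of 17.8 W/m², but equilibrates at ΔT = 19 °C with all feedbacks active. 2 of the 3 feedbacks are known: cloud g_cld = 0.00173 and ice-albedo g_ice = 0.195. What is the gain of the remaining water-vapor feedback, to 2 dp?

0.51

Amplification A = ΔT/ΔT₀ = 19/5.6 = 3.393.
Total gain g = 1 − 1/A = 1 − 1/3.393 = 0.7053.
Known gains sum to 0.00173 + 0.195 = 0.19673.
g_wv = 0.7053 − 0.19673 = 0.51.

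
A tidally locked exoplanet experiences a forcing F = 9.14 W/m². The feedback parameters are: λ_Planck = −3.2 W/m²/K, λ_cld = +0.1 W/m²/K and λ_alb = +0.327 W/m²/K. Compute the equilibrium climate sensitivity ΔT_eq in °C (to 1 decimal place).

Net feedback parameter λ = (−3.2) + (+0.1) + (+0.327) = -2.773 W/m²/K.
ΔT = −F/λ = −9.14/(-2.773) = 3.3 °C.

3.3 °C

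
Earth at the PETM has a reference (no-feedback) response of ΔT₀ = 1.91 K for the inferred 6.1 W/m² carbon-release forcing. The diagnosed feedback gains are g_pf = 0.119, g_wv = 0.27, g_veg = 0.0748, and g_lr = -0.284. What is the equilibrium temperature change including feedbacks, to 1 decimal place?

Total gain g = 0.119 + 0.27 + 0.0748 − 0.284 = 0.1798.
Amplification A = 1/(1 − 0.1798) = 1.219.
ΔT = 1.91 × 1.219 = 2.3 K.

2.3 K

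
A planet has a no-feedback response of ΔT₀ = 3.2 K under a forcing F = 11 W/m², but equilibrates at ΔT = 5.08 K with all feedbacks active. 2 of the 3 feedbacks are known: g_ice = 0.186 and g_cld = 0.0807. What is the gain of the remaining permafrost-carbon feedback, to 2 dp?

0.10

Amplification A = ΔT/ΔT₀ = 5.08/3.2 = 1.587.
Total gain g = 1 − 1/A = 1 − 1/1.587 = 0.3699.
Known gains sum to 0.186 + 0.0807 = 0.2667.
g_pf = 0.3699 − 0.2667 = 0.10.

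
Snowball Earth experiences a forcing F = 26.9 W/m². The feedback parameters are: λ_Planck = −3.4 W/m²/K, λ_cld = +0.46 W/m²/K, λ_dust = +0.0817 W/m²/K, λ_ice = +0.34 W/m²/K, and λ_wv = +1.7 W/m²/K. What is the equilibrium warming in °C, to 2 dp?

Net feedback parameter λ = (−3.4) + (+0.46) + (+0.0817) + (+0.34) + (+1.7) = -0.8183 W/m²/K.
ΔT = −F/λ = −26.9/(-0.8183) = 32.87 °C.

32.87 °C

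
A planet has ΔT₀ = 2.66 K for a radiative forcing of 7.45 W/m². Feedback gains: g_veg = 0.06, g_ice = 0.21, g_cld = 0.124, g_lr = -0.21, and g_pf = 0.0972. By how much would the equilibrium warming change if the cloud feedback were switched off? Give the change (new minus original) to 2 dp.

-0.54 K

Original: g = 0.2812, ΔT = 2.66/(1−0.2812) = 3.7006 K.
Without cloud: g' = 0.1572, ΔT' = 2.66/(1−0.1572) = 3.1561 K.
Change = 3.1561 − 3.7006 = -0.54 K.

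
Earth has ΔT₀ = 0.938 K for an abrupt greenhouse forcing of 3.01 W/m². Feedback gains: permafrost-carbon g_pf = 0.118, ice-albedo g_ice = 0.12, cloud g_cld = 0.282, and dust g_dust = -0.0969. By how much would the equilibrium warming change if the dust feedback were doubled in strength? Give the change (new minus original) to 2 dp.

-0.23 K

Original: g = 0.4231, ΔT = 0.938/(1−0.4231) = 1.6259 K.
With doubled dust: g' = 0.3262, ΔT' = 0.938/(1−0.3262) = 1.3921 K.
Change = 1.3921 − 1.6259 = -0.23 K.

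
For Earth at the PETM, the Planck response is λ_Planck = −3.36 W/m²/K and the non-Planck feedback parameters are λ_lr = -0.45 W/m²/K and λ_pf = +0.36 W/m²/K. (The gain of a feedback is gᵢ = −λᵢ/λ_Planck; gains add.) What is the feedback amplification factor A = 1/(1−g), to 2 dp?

Convert to gains: g_lr = -0.45/3.36 = -0.1339; g_pf = 0.36/3.36 = 0.1071.
Total gain g = -0.0268.
A = 1/(1 + 0.0268) = 0.97.

0.97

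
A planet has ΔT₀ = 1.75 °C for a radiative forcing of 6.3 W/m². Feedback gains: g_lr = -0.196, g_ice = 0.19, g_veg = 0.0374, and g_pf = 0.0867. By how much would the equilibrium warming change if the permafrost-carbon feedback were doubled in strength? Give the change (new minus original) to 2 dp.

0.22 °C

Original: g = 0.1181, ΔT = 1.75/(1−0.1181) = 1.9844 °C.
With doubled permafrost-carbon: g' = 0.2048, ΔT' = 1.75/(1−0.2048) = 2.2007 °C.
Change = 2.2007 − 1.9844 = 0.22 °C.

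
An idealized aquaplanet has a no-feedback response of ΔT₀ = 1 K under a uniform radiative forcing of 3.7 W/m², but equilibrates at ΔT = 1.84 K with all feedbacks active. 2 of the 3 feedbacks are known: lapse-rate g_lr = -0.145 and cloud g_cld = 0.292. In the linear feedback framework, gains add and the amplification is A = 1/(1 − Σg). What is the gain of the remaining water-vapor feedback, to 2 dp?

Amplification A = ΔT/ΔT₀ = 1.84/1 = 1.84.
Total gain g = 1 − 1/A = 1 − 1/1.84 = 0.4565.
Known gains sum to -0.145 + 0.292 = 0.147.
g_wv = 0.4565 − 0.147 = 0.31.

0.31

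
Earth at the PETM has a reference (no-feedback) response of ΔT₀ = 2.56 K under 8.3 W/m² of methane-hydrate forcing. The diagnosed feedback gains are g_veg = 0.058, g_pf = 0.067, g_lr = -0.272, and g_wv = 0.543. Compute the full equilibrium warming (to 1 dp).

4.2 K

Total gain g = 0.058 + 0.067 − 0.272 + 0.543 = 0.396.
Amplification A = 1/(1 − 0.396) = 1.656.
ΔT = 2.56 × 1.656 = 4.2 K.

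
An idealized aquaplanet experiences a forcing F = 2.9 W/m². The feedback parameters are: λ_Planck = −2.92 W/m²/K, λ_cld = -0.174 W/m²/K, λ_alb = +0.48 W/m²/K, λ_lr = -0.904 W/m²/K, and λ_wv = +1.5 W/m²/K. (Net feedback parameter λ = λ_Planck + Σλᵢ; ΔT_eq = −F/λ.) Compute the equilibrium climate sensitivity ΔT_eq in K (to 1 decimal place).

Net feedback parameter λ = (−2.92) + (-0.174) + (+0.48) + (-0.904) + (+1.5) = -2.018 W/m²/K.
ΔT = −F/λ = −2.9/(-2.018) = 1.4 K.

1.4 K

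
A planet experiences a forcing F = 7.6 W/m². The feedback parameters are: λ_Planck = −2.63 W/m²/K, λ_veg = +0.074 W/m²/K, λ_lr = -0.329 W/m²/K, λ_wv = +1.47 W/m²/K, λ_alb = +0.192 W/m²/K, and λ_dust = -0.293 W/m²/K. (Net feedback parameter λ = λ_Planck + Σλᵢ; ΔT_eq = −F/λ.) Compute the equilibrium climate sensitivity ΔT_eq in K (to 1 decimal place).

5.0 K

Net feedback parameter λ = (−2.63) + (+0.074) + (-0.329) + (+1.47) + (+0.192) + (-0.293) = -1.516 W/m²/K.
ΔT = −F/λ = −7.6/(-1.516) = 5.0 K.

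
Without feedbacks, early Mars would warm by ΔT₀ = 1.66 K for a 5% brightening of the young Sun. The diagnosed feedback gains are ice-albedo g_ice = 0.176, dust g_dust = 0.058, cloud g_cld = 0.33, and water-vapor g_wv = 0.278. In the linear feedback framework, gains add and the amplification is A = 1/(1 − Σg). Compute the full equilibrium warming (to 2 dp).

Total gain g = 0.176 + 0.058 + 0.33 + 0.278 = 0.842.
Amplification A = 1/(1 − 0.842) = 6.329.
ΔT = 1.66 × 6.329 = 10.51 K.

10.51 K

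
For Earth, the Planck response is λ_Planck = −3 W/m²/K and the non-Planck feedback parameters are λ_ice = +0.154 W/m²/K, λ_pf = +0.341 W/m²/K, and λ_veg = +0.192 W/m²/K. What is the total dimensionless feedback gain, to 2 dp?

0.23

Convert to gains: g_ice = 0.154/3 = 0.05133; g_pf = 0.341/3 = 0.1137; g_veg = 0.192/3 = 0.064.
Total gain g = 0.22903.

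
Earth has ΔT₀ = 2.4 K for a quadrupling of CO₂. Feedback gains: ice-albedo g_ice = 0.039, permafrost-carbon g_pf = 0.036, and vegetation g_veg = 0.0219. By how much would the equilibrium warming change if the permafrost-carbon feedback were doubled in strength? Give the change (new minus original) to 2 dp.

Original: g = 0.0969, ΔT = 2.4/(1−0.0969) = 2.6575 K.
With doubled permafrost-carbon: g' = 0.1329, ΔT' = 2.4/(1−0.1329) = 2.7678 K.
Change = 2.7678 − 2.6575 = 0.11 K.

0.11 K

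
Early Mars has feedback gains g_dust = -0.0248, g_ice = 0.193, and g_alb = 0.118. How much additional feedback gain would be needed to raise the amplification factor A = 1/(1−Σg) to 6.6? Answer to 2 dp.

Current total gain = 0.2862.
Target gain for A = 6.6: g* = 1 − 1/6.6 = 0.8485.
Additional gain needed = 0.8485 − 0.2862 = 0.56.

0.56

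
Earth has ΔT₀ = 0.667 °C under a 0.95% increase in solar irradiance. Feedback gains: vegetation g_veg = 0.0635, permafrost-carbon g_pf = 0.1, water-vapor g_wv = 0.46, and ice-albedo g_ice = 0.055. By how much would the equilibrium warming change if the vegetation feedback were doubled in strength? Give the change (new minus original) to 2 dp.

0.51 °C

Original: g = 0.6785, ΔT = 0.667/(1−0.6785) = 2.0747 °C.
With doubled vegetation: g' = 0.742, ΔT' = 0.667/(1−0.742) = 2.5853 °C.
Change = 2.5853 − 2.0747 = 0.51 °C.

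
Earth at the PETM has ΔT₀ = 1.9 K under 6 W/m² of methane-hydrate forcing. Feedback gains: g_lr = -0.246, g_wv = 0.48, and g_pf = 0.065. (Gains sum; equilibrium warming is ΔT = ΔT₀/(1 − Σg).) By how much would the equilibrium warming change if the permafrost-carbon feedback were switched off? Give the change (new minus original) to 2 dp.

Original: g = 0.299, ΔT = 1.9/(1−0.299) = 2.7104 K.
Without permafrost-carbon: g' = 0.234, ΔT' = 1.9/(1−0.234) = 2.4804 K.
Change = 2.4804 − 2.7104 = -0.23 K.

-0.23 K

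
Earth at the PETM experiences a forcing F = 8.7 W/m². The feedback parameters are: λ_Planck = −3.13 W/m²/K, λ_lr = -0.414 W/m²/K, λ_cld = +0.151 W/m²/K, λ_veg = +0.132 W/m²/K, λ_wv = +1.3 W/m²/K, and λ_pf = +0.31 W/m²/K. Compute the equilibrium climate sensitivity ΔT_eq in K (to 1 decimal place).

Net feedback parameter λ = (−3.13) + (-0.414) + (+0.151) + (+0.132) + (+1.3) + (+0.31) = -1.651 W/m²/K.
ΔT = −F/λ = −8.7/(-1.651) = 5.3 K.

5.3 K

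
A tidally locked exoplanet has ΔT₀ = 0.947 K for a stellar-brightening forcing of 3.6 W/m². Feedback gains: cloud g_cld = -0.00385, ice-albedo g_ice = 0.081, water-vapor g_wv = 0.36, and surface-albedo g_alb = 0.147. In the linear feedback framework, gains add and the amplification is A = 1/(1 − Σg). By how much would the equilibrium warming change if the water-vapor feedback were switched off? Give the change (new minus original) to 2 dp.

Original: g = 0.58415, ΔT = 0.947/(1−0.58415) = 2.2773 K.
Without water-vapor: g' = 0.22415, ΔT' = 0.947/(1−0.22415) = 1.2206 K.
Change = 1.2206 − 2.2773 = -1.06 K.

-1.06 K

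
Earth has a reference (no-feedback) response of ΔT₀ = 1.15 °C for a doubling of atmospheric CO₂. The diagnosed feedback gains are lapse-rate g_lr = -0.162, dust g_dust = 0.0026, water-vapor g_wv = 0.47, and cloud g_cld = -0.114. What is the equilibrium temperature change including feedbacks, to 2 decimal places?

Total gain g = -0.162 + 0.0026 + 0.47 − 0.114 = 0.1966.
Amplification A = 1/(1 − 0.1966) = 1.245.
ΔT = 1.15 × 1.245 = 1.43 °C.

1.43 °C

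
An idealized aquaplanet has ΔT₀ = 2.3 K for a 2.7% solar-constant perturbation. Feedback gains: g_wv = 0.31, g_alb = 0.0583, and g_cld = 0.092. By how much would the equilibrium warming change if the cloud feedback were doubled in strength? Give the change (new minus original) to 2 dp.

0.88 K

Original: g = 0.4603, ΔT = 2.3/(1−0.4603) = 4.2616 K.
With doubled cloud: g' = 0.5523, ΔT' = 2.3/(1−0.5523) = 5.1374 K.
Change = 5.1374 − 4.2616 = 0.88 K.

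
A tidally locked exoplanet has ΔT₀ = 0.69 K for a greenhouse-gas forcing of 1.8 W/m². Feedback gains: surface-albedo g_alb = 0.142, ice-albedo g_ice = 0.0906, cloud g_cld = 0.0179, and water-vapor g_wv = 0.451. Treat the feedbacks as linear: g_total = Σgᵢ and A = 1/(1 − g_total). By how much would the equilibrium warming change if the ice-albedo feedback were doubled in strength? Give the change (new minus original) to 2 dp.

Original: g = 0.7015, ΔT = 0.69/(1−0.7015) = 2.3116 K.
With doubled ice-albedo: g' = 0.7921, ΔT' = 0.69/(1−0.7921) = 3.3189 K.
Change = 3.3189 − 2.3116 = 1.01 K.

1.01 K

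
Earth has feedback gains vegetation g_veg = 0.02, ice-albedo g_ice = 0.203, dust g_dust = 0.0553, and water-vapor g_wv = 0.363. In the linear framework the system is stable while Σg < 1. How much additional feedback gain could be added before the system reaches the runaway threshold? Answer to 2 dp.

Current total gain = 0.02 + 0.203 + 0.0553 + 0.363 = 0.6413.
Margin to runaway = 1 − 0.6413 = 0.36.

0.36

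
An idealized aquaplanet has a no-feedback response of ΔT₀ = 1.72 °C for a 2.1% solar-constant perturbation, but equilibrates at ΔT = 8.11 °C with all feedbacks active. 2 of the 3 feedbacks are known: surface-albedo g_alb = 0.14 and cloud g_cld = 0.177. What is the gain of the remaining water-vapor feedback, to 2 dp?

0.47

Amplification A = ΔT/ΔT₀ = 8.11/1.72 = 4.715.
Total gain g = 1 − 1/A = 1 − 1/4.715 = 0.7879.
Known gains sum to 0.14 + 0.177 = 0.317.
g_wv = 0.7879 − 0.317 = 0.47.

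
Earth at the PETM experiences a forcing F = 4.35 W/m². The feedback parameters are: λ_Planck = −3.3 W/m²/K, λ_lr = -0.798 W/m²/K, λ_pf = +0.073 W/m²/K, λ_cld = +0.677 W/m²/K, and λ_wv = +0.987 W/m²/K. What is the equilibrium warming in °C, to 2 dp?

Net feedback parameter λ = (−3.3) + (-0.798) + (+0.073) + (+0.677) + (+0.987) = -2.361 W/m²/K.
ΔT = −F/λ = −4.35/(-2.361) = 1.84 °C.

1.84 °C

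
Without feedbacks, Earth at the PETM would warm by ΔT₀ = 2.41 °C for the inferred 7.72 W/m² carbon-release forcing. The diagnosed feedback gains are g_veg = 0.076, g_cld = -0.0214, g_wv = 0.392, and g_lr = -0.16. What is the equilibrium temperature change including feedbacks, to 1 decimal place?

Total gain g = 0.076 − 0.0214 + 0.392 − 0.16 = 0.2866.
Amplification A = 1/(1 − 0.2866) = 1.402.
ΔT = 2.41 × 1.402 = 3.4 °C.

3.4 °C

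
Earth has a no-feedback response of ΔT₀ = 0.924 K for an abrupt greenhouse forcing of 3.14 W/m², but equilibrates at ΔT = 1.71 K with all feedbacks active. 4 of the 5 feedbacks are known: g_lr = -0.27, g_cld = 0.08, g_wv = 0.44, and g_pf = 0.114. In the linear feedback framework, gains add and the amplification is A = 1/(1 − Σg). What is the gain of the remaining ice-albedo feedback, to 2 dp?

Amplification A = ΔT/ΔT₀ = 1.71/0.924 = 1.851.
Total gain g = 1 − 1/A = 1 − 1/1.851 = 0.4598.
Known gains sum to -0.27 + 0.08 + 0.44 + 0.114 = 0.364.
g_ice = 0.4598 − 0.364 = 0.10.

0.10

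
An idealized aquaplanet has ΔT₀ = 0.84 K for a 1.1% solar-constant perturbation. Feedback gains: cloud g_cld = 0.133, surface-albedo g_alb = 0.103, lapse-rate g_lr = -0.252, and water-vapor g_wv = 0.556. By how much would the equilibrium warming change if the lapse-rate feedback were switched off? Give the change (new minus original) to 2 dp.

2.21 K

Original: g = 0.54, ΔT = 0.84/(1−0.54) = 1.8261 K.
Without lapse-rate: g' = 0.792, ΔT' = 0.84/(1−0.792) = 4.0385 K.
Change = 4.0385 − 1.8261 = 2.21 K.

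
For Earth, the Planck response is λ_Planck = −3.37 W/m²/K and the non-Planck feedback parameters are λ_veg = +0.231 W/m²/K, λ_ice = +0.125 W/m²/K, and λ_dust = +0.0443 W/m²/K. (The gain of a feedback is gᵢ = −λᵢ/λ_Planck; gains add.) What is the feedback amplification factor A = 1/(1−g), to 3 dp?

Convert to gains: g_veg = 0.231/3.37 = 0.06855; g_ice = 0.125/3.37 = 0.03709; g_dust = 0.0443/3.37 = 0.01315.
Total gain g = 0.11879.
A = 1/(1 − 0.11879) = 1.135.

1.135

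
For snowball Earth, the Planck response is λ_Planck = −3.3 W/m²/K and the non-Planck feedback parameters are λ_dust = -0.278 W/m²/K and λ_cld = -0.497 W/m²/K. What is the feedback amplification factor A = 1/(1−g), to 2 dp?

0.81

Convert to gains: g_dust = -0.278/3.3 = -0.08424; g_cld = -0.497/3.3 = -0.1506.
Total gain g = -0.23484.
A = 1/(1 + 0.23484) = 0.81.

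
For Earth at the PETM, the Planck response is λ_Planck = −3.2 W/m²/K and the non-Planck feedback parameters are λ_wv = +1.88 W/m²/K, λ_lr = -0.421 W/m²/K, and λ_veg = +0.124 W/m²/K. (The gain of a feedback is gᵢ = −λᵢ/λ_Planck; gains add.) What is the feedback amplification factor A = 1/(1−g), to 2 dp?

1.98

Convert to gains: g_wv = 1.88/3.2 = 0.5875; g_lr = -0.421/3.2 = -0.1316; g_veg = 0.124/3.2 = 0.03875.
Total gain g = 0.49465.
A = 1/(1 − 0.49465) = 1.98.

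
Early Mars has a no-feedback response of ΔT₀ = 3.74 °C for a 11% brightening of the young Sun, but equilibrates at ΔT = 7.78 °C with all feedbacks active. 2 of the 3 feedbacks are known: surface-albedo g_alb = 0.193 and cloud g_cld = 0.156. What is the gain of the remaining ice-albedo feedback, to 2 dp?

Amplification A = ΔT/ΔT₀ = 7.78/3.74 = 2.08.
Total gain g = 1 − 1/A = 1 − 1/2.08 = 0.5192.
Known gains sum to 0.193 + 0.156 = 0.349.
g_ice = 0.5192 − 0.349 = 0.17.

0.17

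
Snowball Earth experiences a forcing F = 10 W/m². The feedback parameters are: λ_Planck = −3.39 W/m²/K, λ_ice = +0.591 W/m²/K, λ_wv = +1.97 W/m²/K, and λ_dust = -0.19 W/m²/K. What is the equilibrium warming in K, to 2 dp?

9.81 K

Net feedback parameter λ = (−3.39) + (+0.591) + (+1.97) + (-0.19) = -1.019 W/m²/K.
ΔT = −F/λ = −10/(-1.019) = 9.81 K.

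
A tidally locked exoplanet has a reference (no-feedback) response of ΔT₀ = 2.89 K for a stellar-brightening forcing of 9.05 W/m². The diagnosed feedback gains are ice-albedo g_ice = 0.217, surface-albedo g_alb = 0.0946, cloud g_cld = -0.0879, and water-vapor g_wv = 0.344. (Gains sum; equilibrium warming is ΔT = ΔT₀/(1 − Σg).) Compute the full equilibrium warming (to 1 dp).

Total gain g = 0.217 + 0.0946 − 0.0879 + 0.344 = 0.5677.
Amplification A = 1/(1 − 0.5677) = 2.313.
ΔT = 2.89 × 2.313 = 6.7 K.

6.7 K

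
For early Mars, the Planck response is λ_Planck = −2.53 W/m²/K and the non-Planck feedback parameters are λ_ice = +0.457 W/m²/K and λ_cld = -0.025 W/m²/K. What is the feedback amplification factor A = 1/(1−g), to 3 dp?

Convert to gains: g_ice = 0.457/2.53 = 0.1806; g_cld = -0.025/2.53 = -0.009881.
Total gain g = 0.170719.
A = 1/(1 − 0.170719) = 1.206.

1.206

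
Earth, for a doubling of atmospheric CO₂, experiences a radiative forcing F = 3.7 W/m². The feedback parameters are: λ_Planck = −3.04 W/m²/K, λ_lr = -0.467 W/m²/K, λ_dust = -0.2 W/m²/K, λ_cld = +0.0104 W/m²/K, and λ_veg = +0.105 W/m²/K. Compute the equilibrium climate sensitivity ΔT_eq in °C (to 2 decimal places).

1.03 °C

Net feedback parameter λ = (−3.04) + (-0.467) + (-0.2) + (+0.0104) + (+0.105) = -3.5916 W/m²/K.
ΔT = −F/λ = −3.7/(-3.5916) = 1.03 °C.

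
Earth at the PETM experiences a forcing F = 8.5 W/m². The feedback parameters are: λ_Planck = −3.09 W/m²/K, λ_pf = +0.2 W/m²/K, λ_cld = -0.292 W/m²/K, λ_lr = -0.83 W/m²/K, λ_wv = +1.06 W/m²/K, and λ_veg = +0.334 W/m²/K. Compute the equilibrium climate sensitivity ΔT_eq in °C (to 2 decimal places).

3.25 °C

Net feedback parameter λ = (−3.09) + (+0.2) + (-0.292) + (-0.83) + (+1.06) + (+0.334) = -2.618 W/m²/K.
ΔT = −F/λ = −8.5/(-2.618) = 3.25 °C.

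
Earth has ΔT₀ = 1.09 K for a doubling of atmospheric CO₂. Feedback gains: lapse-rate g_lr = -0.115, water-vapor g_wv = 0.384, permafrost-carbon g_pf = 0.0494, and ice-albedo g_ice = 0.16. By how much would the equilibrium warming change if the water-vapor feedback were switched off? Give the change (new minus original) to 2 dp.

-0.89 K

Original: g = 0.4784, ΔT = 1.09/(1−0.4784) = 2.0897 K.
Without water-vapor: g' = 0.0944, ΔT' = 1.09/(1−0.0944) = 1.2036 K.
Change = 1.2036 − 2.0897 = -0.89 K.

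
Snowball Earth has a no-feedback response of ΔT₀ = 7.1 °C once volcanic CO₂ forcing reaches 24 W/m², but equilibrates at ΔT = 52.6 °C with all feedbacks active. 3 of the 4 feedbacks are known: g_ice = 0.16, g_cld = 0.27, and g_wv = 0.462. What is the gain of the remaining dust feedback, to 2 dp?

-0.03

Amplification A = ΔT/ΔT₀ = 52.6/7.1 = 7.408.
Total gain g = 1 − 1/A = 1 − 1/7.408 = 0.865.
Known gains sum to 0.16 + 0.27 + 0.462 = 0.892.
g_dust = 0.865 − 0.892 = -0.03.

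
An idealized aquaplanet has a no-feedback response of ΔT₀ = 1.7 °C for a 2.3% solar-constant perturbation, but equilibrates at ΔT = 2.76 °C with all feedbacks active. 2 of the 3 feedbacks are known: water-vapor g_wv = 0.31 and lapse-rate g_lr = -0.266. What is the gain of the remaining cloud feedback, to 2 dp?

Amplification A = ΔT/ΔT₀ = 2.76/1.7 = 1.624.
Total gain g = 1 − 1/A = 1 − 1/1.624 = 0.3842.
Known gains sum to 0.31 − 0.266 = 0.044.
g_cld = 0.3842 − 0.044 = 0.34.

0.34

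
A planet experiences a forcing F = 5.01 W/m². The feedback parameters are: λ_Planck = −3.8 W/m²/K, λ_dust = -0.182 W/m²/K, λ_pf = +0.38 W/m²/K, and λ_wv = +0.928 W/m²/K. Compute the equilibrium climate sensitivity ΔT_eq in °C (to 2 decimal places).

1.87 °C

Net feedback parameter λ = (−3.8) + (-0.182) + (+0.38) + (+0.928) = -2.674 W/m²/K.
ΔT = −F/λ = −5.01/(-2.674) = 1.87 °C.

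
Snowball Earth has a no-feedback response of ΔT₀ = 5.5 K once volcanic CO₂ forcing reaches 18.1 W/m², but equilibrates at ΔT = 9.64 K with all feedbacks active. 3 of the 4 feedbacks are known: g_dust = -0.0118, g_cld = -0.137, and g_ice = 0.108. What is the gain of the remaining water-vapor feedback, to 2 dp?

Amplification A = ΔT/ΔT₀ = 9.64/5.5 = 1.753.
Total gain g = 1 − 1/A = 1 − 1/1.753 = 0.4295.
Known gains sum to -0.0118 − 0.137 + 0.108 = -0.0408.
g_wv = 0.4295 + 0.0408 = 0.47.

0.47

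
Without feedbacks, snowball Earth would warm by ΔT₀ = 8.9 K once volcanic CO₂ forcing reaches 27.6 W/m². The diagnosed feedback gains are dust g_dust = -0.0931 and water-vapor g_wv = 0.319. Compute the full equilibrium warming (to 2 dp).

11.50 K

Total gain g = -0.0931 + 0.319 = 0.2259.
Amplification A = 1/(1 − 0.2259) = 1.292.
ΔT = 8.9 × 1.292 = 11.50 K.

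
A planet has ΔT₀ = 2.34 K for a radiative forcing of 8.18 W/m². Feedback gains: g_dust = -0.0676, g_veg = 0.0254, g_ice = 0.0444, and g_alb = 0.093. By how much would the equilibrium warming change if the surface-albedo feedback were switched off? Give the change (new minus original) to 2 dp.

-0.24 K

Original: g = 0.0952, ΔT = 2.34/(1−0.0952) = 2.5862 K.
Without surface-albedo: g' = 0.0022, ΔT' = 2.34/(1−0.0022) = 2.3452 K.
Change = 2.3452 − 2.5862 = -0.24 K.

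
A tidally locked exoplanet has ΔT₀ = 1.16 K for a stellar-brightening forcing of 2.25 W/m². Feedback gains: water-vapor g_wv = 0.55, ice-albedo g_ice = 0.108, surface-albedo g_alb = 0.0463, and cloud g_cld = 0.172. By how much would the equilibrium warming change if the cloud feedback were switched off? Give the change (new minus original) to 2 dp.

-5.45 K

Original: g = 0.8763, ΔT = 1.16/(1−0.8763) = 9.3775 K.
Without cloud: g' = 0.7043, ΔT' = 1.16/(1−0.7043) = 3.9229 K.
Change = 3.9229 − 9.3775 = -5.45 K.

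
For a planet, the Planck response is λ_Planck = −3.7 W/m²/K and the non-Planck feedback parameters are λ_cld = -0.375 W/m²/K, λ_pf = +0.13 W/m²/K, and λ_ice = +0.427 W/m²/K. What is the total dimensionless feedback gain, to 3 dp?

Convert to gains: g_cld = -0.375/3.7 = -0.1014; g_pf = 0.13/3.7 = 0.03514; g_ice = 0.427/3.7 = 0.1154.
Total gain g = 0.04914.

0.049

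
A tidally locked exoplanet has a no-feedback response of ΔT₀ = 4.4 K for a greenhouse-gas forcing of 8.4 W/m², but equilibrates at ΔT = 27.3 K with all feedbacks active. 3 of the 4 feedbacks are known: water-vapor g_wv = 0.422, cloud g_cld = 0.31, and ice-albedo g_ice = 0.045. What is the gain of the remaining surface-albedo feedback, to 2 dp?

Amplification A = ΔT/ΔT₀ = 27.3/4.4 = 6.205.
Total gain g = 1 − 1/A = 1 − 1/6.205 = 0.8388.
Known gains sum to 0.422 + 0.31 + 0.045 = 0.777.
g_alb = 0.8388 − 0.777 = 0.06.

0.06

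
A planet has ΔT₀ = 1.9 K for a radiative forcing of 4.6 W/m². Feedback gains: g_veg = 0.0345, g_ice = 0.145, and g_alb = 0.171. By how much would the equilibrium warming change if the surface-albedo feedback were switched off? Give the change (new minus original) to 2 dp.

Original: g = 0.3505, ΔT = 1.9/(1−0.3505) = 2.9253 K.
Without surface-albedo: g' = 0.1795, ΔT' = 1.9/(1−0.1795) = 2.3157 K.
Change = 2.3157 − 2.9253 = -0.61 K.

-0.61 K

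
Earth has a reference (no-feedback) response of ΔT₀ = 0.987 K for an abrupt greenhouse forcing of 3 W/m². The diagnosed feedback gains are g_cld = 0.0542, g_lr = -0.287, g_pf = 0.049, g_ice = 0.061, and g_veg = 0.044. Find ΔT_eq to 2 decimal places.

Total gain g = 0.0542 − 0.287 + 0.049 + 0.061 + 0.044 = -0.0788.
Amplification A = 1/(1 + 0.0788) = 0.927.
ΔT = 0.987 × 0.927 = 0.91 K.

0.91 K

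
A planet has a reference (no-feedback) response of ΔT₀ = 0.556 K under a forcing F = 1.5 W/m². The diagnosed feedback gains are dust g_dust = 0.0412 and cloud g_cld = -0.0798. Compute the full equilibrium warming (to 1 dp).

Total gain g = 0.0412 − 0.0798 = -0.0386.
Amplification A = 1/(1 + 0.0386) = 0.9628.
ΔT = 0.556 × 0.9628 = 0.5 K.

0.5 K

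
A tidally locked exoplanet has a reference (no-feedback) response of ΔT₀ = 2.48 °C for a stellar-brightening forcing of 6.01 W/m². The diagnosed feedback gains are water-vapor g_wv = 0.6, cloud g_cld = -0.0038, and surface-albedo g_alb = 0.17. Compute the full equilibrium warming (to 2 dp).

10.61 °C

Total gain g = 0.6 − 0.0038 + 0.17 = 0.7662.
Amplification A = 1/(1 − 0.7662) = 4.277.
ΔT = 2.48 × 4.277 = 10.61 °C.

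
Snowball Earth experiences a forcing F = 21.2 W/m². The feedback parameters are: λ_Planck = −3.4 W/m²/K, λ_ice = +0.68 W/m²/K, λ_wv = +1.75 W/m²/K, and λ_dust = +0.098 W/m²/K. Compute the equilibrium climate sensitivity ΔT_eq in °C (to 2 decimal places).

24.31 °C

Net feedback parameter λ = (−3.4) + (+0.68) + (+1.75) + (+0.098) = -0.872 W/m²/K.
ΔT = −F/λ = −21.2/(-0.872) = 24.31 °C.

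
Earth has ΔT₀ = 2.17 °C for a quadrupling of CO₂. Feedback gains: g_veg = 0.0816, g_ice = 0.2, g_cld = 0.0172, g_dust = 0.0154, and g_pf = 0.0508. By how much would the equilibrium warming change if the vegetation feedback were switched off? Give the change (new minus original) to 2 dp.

-0.39 °C

Original: g = 0.365, ΔT = 2.17/(1−0.365) = 3.4173 °C.
Without vegetation: g' = 0.2834, ΔT' = 2.17/(1−0.2834) = 3.0282 °C.
Change = 3.0282 − 3.4173 = -0.39 °C.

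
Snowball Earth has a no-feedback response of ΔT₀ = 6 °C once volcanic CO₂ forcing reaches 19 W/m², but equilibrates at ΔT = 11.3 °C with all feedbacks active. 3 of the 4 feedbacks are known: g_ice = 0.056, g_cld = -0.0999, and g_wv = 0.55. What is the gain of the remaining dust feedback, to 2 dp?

-0.04

Amplification A = ΔT/ΔT₀ = 11.3/6 = 1.883.
Total gain g = 1 − 1/A = 1 − 1/1.883 = 0.4689.
Known gains sum to 0.056 − 0.0999 + 0.55 = 0.5061.
g_dust = 0.4689 − 0.5061 = -0.04.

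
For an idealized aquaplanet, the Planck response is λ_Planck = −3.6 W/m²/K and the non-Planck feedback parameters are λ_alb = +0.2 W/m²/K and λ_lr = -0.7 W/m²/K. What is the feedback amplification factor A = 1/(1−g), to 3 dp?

Convert to gains: g_alb = 0.2/3.6 = 0.05556; g_lr = -0.7/3.6 = -0.1944.
Total gain g = -0.13884.
A = 1/(1 + 0.13884) = 0.878.

0.878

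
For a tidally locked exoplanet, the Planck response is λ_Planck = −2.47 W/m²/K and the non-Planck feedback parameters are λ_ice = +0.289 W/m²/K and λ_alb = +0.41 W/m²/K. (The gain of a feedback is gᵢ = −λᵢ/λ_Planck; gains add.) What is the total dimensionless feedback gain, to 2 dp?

Convert to gains: g_ice = 0.289/2.47 = 0.117; g_alb = 0.41/2.47 = 0.166.
Total gain g = 0.283.

0.28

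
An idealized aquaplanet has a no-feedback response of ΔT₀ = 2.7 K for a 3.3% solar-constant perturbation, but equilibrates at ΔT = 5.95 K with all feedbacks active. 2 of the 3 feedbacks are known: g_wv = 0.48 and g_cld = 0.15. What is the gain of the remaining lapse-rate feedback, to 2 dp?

Amplification A = ΔT/ΔT₀ = 5.95/2.7 = 2.204.
Total gain g = 1 − 1/A = 1 − 1/2.204 = 0.5463.
Known gains sum to 0.48 + 0.15 = 0.63.
g_lr = 0.5463 − 0.63 = -0.08.

-0.08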